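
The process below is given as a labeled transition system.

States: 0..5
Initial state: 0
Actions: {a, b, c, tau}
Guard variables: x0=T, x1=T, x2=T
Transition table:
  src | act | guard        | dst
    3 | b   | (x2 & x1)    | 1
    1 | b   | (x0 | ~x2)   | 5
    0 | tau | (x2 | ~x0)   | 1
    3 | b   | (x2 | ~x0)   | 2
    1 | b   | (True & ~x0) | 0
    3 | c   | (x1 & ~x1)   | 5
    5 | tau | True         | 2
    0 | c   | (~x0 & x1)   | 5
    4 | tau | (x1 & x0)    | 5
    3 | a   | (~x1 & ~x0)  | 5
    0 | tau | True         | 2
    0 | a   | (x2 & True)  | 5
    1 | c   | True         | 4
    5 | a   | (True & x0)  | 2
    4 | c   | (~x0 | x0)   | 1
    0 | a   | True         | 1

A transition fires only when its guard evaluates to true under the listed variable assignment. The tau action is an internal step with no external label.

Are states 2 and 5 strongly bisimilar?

Bisimulation quotient by refinement:
  round 0: {{0,1,2,3,4,5}}
  round 1: {{0,5},{1},{2},{3},{4}}
  round 2: {{0},{1},{2},{3},{4},{5}}
6 equivalence class(es) (converged in 3)
2∈{2}, 5∈{5}

Answer: NOT BISIMILAR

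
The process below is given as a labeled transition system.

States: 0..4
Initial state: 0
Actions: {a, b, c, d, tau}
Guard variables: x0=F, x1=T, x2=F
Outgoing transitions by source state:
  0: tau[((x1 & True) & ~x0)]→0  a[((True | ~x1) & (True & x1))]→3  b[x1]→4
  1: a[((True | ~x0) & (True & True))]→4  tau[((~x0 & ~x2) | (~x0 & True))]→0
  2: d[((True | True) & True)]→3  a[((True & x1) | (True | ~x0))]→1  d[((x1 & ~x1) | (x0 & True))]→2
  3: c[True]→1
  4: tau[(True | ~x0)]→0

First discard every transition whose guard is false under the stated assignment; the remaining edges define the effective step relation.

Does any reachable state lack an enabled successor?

R = {0,1,3,4}
  0: a→3  b→4  tau→0  [3 exit(s)]
  1: a→4  tau→0  [2 exit(s)]
  3: c→1  [1 exit(s)]
  4: tau→0  [1 exit(s)]

Answer: DEADLOCK-FREE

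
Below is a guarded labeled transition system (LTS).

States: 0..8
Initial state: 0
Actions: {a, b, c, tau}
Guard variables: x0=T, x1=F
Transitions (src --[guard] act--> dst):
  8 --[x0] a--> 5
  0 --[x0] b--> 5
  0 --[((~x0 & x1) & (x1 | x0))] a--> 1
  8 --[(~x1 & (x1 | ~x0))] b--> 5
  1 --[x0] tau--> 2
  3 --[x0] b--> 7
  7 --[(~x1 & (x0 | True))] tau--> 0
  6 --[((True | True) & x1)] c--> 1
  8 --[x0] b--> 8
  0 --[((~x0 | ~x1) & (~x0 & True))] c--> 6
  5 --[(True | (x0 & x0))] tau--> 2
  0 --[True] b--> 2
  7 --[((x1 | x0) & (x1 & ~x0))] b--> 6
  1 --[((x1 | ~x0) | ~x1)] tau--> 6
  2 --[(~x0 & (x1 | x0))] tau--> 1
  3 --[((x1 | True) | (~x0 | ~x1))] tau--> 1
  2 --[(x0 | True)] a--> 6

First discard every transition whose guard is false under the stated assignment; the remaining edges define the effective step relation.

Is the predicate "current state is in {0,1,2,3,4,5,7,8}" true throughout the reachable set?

Safe = {0,1,2,3,4,5,7,8}
R = {0,2,5,6}
  0: ✓
  2: ✓
  5: ✓
  6: ✗ unsafe
reach 6 via b·a — violates

Answer: INVARIANT VIOLATED at state 6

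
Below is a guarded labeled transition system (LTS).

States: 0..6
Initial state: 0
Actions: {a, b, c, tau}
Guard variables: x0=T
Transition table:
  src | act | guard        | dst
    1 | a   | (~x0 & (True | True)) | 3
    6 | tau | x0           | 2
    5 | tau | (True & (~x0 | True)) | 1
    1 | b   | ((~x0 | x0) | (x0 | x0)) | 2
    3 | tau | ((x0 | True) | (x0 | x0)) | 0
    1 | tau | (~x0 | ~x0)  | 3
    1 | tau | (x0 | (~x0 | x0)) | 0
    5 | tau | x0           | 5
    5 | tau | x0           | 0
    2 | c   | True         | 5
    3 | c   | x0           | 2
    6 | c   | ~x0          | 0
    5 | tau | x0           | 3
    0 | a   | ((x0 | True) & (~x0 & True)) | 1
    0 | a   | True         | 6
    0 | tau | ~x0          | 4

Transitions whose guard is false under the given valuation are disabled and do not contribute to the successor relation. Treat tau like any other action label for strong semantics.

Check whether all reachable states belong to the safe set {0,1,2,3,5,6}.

Answer: INVARIANT HOLDS

Analysis:
Safe = {0,1,2,3,5,6}
R = {0,1,2,3,5,6}
  0: ok
  1: ok
  2: ok
  3: ok
  5: ok
  6: ok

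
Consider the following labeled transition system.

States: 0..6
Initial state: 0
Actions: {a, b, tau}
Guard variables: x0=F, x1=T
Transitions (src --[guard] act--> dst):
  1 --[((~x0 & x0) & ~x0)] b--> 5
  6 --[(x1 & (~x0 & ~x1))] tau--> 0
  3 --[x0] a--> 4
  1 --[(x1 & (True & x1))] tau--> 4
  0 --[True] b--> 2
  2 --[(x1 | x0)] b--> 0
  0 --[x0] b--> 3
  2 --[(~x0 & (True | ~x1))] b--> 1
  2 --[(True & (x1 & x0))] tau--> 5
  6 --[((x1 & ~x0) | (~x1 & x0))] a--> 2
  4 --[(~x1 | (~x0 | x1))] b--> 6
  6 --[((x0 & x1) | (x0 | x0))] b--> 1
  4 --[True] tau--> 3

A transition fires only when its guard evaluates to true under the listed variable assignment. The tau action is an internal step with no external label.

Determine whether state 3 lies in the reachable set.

Guard filter leaves 7 enabled edge(s).
depth 0: {0}
depth 1: {2}  cumulative {0,2}
depth 2: {1}  cumulative {0,1,2}
depth 3: {4}  cumulative {0,1,2,4}
depth 4: {3,6}  cumulative {0,1,2,3,4,6}
Reachable = {0,1,2,3,4,6}
Path to 3: b·b·tau·tau

Answer: REACHABLE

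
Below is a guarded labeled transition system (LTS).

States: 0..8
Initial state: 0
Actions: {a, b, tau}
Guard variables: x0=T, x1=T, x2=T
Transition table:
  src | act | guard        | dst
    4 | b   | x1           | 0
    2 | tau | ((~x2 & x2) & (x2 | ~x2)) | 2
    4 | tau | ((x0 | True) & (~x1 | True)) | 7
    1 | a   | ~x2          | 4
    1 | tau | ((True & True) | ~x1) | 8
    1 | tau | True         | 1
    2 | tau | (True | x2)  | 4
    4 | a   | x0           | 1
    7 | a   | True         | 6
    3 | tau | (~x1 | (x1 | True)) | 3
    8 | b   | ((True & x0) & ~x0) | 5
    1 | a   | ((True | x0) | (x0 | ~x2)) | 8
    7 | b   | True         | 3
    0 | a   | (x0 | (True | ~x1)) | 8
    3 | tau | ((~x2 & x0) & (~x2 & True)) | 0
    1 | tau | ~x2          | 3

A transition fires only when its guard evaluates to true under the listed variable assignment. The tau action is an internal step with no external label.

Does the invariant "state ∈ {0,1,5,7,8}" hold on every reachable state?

Inv-set: {0,1,5,7,8}
Reach set: {0,8}
  0: ok
  8: ok

Answer: INVARIANT HOLDS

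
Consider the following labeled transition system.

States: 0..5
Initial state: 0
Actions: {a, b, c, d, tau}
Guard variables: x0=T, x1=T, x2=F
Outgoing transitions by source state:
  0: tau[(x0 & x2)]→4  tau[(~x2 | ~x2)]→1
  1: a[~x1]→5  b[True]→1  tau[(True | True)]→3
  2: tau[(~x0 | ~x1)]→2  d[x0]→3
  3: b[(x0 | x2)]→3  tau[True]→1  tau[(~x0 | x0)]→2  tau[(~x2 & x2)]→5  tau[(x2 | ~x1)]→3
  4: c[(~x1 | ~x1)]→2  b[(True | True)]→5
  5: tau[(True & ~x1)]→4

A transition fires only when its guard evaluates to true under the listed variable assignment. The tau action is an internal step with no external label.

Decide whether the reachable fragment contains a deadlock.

Answer: DEADLOCK-FREE

Analysis:
Reach set: {0,1,2,3}
  0: tau→1  [1 out]
  1: b→1  tau→3  [2 out]
  2: d→3  [1 out]
  3: b→3  tau→1  tau→2  [3 out]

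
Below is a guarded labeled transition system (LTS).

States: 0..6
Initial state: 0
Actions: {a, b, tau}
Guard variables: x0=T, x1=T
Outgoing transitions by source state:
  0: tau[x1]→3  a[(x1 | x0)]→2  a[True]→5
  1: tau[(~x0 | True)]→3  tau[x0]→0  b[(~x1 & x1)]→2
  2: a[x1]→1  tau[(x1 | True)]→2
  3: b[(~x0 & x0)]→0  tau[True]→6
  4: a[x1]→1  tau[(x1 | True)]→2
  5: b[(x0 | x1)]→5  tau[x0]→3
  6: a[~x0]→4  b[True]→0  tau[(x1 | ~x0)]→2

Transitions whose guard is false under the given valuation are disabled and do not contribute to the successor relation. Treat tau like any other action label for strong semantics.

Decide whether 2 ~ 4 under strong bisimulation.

Compute ~ classes (split until stable):
  round 0: {{0,1,2,3,4,5,6}}
  round 1: {{0,2,4},{1,3},{5,6}}
  round 2: {{0},{1},{2,4},{3},{5},{6}}
Fixed point at round 3; 6 class(es).
[2]={2,4}  [4]={2,4}

Answer: BISIMILAR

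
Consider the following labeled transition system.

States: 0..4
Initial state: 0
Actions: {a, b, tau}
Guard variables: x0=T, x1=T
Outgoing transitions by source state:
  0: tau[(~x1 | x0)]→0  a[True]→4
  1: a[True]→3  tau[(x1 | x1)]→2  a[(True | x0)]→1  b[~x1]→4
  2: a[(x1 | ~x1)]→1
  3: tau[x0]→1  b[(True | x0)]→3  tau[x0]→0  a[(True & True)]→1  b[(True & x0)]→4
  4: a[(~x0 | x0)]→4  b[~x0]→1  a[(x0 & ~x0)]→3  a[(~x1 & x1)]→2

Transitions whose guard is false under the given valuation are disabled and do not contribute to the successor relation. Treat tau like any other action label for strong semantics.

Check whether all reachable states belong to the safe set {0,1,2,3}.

Answer: INVARIANT VIOLATED at state 4

Working:
Allowed set {0,1,2,3}
Reachable = {0,4}
  0: safe
  4: VIOLATES
witness against invariant: a → 4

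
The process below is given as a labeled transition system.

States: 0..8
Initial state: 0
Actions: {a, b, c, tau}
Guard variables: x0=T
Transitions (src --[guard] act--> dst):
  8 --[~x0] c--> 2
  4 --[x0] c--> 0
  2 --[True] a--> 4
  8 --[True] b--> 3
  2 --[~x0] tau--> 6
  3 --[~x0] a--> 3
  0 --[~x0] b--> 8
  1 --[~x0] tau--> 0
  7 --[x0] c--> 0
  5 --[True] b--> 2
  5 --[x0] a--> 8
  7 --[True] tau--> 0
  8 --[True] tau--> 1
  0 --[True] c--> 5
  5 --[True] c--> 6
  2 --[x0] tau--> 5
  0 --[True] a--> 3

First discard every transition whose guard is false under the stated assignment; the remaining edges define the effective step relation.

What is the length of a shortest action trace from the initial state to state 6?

Breadth-first toward 6:
  L0 = {0}
  L1 = {3,5}
  L2 = {2,6,8}
depth(6)=2, e.g. c·c

Answer: 2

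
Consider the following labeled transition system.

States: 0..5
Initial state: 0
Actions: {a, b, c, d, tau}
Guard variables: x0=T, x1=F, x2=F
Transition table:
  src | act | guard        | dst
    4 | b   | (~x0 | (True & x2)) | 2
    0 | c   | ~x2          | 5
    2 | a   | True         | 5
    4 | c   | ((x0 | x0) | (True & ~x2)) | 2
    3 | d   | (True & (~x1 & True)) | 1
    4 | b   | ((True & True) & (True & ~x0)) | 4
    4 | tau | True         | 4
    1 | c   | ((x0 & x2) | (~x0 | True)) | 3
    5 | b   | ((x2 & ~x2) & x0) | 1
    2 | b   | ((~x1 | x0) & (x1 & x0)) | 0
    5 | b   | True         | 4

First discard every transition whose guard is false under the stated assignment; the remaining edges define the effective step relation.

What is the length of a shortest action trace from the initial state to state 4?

Layered search for 4:
  L0 = {0}
  L1 = {5}
  L2 = {4}
depth(4)=2, e.g. c·b

Answer: 2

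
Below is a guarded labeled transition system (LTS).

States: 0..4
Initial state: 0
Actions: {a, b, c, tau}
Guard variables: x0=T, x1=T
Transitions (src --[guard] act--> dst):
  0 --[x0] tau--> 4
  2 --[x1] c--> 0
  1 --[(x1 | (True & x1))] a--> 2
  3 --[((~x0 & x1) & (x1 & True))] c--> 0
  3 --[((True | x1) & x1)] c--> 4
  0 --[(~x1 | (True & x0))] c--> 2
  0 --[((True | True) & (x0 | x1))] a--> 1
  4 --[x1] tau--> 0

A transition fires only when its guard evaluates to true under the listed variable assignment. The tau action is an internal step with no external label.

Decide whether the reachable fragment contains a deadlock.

Reachable = {0,1,2,4}
  0: a→1  c→2  tau→4  [deg 3]
  1: a→2  [deg 1]
  2: c→0  [deg 1]
  4: tau→0  [deg 1]

Answer: DEADLOCK-FREE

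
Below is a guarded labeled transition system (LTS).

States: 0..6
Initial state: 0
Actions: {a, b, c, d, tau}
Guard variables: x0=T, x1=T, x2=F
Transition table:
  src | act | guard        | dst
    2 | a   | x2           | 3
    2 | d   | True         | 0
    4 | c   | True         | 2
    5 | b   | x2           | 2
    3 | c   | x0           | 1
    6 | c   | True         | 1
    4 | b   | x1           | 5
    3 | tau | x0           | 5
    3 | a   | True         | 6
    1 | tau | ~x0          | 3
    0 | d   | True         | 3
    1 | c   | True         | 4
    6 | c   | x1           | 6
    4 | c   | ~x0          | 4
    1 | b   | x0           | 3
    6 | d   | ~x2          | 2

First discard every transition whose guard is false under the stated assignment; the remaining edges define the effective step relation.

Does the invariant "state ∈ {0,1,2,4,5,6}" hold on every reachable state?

Inv-set: {0,1,2,4,5,6}
Reach set: {0,1,2,3,4,5,6}
  0: ok
  1: ok
  2: ok
  3: ✗ unsafe
  4: ok
  5: ok
  6: ok
witness against invariant: d → 3

Answer: INVARIANT VIOLATED at state 3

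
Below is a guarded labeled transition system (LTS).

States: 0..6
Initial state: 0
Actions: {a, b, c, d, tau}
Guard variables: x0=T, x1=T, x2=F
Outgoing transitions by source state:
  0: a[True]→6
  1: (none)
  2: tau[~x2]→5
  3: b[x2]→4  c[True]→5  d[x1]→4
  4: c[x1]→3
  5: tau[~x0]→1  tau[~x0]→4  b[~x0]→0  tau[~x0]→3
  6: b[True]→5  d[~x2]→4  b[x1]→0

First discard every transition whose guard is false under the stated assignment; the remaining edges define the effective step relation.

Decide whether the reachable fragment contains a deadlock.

Answer: DEADLOCK at state 5

Working:
Reachable = {0,3,4,5,6}
  0: a→6  [1 exit(s)]
  3: c→5  d→4  [2 exit(s)]
  4: c→3  [1 exit(s)]
  5: ∅  [no exit]
  6: b→0  b→5  d→4  [3 exit(s)]
trace reaching 5: a·b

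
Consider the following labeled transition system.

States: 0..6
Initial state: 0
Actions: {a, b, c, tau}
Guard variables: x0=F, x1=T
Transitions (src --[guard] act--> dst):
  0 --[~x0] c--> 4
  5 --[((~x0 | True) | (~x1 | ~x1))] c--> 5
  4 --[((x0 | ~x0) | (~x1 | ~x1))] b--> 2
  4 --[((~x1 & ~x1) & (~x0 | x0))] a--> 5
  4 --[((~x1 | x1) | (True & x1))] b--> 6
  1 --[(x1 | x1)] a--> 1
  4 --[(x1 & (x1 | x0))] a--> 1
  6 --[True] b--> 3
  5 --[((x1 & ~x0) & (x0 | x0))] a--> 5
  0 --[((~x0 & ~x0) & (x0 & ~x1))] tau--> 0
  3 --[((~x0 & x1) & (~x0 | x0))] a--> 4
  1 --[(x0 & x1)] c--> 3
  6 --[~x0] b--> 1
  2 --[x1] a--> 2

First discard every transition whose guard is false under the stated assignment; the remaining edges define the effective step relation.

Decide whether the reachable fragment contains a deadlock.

R = {0,1,2,3,4,6}
  0: c→4  [1 exit(s)]
  1: a→1  [1 exit(s)]
  2: a→2  [1 exit(s)]
  3: a→4  [1 exit(s)]
  4: a→1  b→2  b→6  [3 exit(s)]
  6: b→1  b→3  [2 exit(s)]

Answer: DEADLOCK-FREE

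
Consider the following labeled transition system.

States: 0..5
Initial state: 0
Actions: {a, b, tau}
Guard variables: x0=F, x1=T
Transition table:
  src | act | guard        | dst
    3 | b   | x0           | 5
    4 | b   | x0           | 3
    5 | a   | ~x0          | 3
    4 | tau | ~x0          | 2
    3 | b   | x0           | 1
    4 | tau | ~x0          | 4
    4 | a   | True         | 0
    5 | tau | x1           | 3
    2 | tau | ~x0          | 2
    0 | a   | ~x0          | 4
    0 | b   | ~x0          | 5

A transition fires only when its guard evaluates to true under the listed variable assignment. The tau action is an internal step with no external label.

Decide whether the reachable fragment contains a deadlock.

Reach set: {0,2,3,4,5}
  0: a→4  b→5  [2 exit(s)]
  2: tau→2  [1 exit(s)]
  3: ∅  [deadlock]
  4: a→0  tau→2  tau→4  [3 exit(s)]
  5: a→3  tau→3  [2 exit(s)]
witness 3: b·a

Answer: DEADLOCK at state 3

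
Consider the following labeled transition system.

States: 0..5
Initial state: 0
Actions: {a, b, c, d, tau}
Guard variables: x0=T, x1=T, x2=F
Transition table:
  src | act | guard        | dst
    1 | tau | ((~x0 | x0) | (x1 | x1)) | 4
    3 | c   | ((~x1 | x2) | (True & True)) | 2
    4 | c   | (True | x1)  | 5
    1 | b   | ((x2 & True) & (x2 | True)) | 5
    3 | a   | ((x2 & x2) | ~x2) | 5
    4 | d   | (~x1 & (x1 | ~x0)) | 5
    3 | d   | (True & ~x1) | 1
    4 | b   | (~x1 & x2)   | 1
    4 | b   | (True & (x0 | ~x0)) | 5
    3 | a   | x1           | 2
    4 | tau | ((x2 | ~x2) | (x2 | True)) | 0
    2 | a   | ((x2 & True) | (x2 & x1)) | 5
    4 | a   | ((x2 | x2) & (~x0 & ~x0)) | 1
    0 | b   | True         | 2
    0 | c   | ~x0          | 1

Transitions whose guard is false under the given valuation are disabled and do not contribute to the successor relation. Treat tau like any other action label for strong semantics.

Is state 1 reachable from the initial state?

Answer: UNREACHABLE

Working:
After dropping false guards: 8 live edges.
Layer 0: {0}
Layer 1: {2}  now seen {0,2}
Reachable = {0,2}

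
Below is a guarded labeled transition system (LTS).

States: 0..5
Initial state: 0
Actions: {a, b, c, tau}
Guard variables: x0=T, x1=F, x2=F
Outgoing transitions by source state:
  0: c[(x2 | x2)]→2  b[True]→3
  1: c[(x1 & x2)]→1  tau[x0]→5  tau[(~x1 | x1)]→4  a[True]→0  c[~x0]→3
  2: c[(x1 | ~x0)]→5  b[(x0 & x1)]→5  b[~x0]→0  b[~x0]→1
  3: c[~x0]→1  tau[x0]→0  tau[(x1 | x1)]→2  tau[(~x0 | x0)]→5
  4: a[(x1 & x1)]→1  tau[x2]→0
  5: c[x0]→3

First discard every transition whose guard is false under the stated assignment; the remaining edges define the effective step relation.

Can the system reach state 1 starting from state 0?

7 transition(s) survive guard evaluation.
depth 0: {0}
depth 1: {3}  now seen {0,3}
depth 2: {5}  now seen {0,3,5}
R = {0,3,5}

Answer: UNREACHABLE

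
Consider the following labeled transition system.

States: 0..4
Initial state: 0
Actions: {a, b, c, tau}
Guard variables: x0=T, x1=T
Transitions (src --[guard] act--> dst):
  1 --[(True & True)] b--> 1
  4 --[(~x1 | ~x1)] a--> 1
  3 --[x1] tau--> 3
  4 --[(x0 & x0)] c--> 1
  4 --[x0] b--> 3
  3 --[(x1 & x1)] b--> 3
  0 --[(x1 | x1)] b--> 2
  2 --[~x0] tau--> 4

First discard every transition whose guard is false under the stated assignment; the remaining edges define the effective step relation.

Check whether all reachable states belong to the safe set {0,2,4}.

Inv-set: {0,2,4}
Reach set: {0,2}
  0: ✓
  2: ✓

Answer: INVARIANT HOLDS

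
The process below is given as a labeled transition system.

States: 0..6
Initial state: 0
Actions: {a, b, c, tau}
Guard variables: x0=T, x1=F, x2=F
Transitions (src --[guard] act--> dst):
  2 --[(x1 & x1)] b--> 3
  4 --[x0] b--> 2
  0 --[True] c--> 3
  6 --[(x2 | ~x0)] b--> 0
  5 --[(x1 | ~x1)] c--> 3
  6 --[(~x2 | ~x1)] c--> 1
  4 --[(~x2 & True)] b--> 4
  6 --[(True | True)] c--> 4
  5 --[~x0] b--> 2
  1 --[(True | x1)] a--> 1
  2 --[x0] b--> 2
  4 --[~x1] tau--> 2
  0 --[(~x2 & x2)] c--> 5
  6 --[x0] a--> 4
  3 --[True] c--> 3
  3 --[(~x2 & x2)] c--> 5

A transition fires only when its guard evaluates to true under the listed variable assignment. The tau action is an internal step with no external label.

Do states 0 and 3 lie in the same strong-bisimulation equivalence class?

Answer: BISIMILAR

Trace:
Refine partition for ~:
  P[0] = {{0,1,2,3,4,5,6}}
  P[1] = {{0,3,5},{1},{2},{4},{6}}
5 equivalence class(es) (converged in 2)
0∈{0,3,5}, 3∈{0,3,5}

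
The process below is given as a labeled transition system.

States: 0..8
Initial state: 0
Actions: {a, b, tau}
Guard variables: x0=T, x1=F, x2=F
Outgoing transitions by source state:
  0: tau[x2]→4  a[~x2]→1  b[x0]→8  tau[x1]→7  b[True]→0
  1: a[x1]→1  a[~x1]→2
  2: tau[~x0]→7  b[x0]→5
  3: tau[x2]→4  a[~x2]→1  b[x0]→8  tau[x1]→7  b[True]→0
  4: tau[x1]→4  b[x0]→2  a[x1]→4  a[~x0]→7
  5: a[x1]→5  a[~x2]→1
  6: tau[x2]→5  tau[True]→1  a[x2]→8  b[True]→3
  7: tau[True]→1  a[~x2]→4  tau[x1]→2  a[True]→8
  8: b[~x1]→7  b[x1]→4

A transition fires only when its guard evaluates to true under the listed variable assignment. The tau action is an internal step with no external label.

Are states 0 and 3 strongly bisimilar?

Answer: BISIMILAR

Working:
Compute ~ classes (split until stable):
  round 0: {{0,1,2,3,4,5,6,7,8}}
  round 1: {{0,3},{1,5},{2,4,8},{6},{7}}
  round 2: {{0,3},{1},{2},{4},{5},{6},{7},{8}}
8 equivalence class(es) (converged in 3)
class of 0: {0,3}; class of 3: {0,3}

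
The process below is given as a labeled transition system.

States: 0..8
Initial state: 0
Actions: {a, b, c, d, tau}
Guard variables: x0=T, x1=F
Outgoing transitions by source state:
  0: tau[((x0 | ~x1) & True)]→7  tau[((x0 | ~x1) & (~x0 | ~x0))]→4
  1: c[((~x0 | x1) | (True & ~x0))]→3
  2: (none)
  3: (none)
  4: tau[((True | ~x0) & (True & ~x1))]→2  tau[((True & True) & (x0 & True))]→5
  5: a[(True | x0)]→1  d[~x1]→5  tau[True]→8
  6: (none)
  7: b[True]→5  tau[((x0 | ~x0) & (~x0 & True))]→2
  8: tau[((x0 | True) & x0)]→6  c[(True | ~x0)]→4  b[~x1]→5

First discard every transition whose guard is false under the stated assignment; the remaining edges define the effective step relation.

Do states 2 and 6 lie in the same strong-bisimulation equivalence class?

Bisimulation quotient by refinement:
  round 0: {{0,1,2,3,4,5,6,7,8}}
  round 1: {{0,4},{1,2,3,6},{5},{7},{8}}
  round 2: {{0},{1,2,3,6},{4},{5},{7},{8}}
stable after 3 split(s): 6 block(s)
class of 2: {1,2,3,6}; class of 6: {1,2,3,6}

Answer: BISIMILAR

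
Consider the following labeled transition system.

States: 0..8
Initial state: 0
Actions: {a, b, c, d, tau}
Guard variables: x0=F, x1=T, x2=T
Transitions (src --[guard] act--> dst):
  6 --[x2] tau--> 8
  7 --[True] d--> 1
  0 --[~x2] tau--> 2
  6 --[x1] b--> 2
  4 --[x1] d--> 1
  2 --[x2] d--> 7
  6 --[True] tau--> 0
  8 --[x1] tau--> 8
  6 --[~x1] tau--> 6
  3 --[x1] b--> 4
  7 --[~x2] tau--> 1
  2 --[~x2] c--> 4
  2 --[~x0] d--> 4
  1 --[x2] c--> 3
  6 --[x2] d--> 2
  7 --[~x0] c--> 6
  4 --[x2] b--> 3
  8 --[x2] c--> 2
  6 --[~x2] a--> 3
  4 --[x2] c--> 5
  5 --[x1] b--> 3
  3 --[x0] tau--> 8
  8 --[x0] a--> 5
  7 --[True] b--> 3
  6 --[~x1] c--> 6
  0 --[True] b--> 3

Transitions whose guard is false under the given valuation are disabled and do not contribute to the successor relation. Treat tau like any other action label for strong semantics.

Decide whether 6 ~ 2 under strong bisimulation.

Compute ~ classes (split until stable):
  π0 = {{0,1,2,3,4,5,6,7,8}}
  π1 = {{0,3,5},{1},{2},{4,7},{6},{8}}
  π2 = {{0,5},{1},{2},{3},{4},{6},{7},{8}}
Fixed point at round 3; 8 class(es).
[6]={6}  [2]={2}

Answer: NOT BISIMILAR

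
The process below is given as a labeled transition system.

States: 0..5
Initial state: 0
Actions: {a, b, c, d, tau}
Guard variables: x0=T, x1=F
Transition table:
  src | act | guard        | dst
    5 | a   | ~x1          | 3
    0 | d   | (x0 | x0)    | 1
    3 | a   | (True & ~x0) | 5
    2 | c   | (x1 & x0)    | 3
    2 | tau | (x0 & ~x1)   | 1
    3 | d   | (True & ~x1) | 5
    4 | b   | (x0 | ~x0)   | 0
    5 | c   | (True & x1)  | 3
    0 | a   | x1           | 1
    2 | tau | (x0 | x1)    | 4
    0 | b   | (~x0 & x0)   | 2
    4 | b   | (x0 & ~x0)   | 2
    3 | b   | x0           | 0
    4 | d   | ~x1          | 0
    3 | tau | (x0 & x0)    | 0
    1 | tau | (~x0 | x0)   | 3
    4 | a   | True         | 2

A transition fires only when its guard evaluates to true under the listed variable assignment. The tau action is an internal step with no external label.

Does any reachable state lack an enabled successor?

Answer: DEADLOCK-FREE

Trace:
Reach set: {0,1,3,5}
  0: d→1  [1 exit(s)]
  1: tau→3  [1 exit(s)]
  3: b→0  d→5  tau→0  [3 exit(s)]
  5: a→3  [1 exit(s)]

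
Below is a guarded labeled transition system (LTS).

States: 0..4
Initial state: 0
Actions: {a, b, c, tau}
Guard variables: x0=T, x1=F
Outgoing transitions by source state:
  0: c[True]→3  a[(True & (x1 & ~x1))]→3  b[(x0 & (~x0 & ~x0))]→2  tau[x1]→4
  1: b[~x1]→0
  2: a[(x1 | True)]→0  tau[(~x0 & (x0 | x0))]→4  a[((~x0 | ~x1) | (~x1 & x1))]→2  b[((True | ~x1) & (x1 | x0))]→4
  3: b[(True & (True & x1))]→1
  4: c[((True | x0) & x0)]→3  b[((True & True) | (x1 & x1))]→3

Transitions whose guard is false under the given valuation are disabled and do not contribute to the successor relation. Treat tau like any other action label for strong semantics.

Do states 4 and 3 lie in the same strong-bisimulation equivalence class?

Bisimulation quotient by refinement:
  P[0] = {{0,1,2,3,4}}
  P[1] = {{0},{1},{2},{3},{4}}
5 equivalence class(es) (converged in 2)
4∈{4}, 3∈{3}

Answer: NOT BISIMILAR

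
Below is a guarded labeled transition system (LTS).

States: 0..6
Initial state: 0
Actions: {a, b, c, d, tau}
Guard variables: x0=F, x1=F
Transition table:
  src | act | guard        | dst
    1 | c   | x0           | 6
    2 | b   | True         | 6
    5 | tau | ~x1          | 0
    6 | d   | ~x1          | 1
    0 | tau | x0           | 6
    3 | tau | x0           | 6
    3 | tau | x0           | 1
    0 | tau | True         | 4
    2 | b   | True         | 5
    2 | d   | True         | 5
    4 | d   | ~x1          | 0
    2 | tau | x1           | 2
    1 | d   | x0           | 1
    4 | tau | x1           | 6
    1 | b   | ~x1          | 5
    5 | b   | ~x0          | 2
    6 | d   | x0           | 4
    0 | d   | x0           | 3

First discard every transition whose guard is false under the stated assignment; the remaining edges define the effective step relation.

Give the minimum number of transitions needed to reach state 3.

Answer: UNREACHABLE

Trace:
Layered search for 3:
  L0 = {0}
  L1 = {4}
3 never appears.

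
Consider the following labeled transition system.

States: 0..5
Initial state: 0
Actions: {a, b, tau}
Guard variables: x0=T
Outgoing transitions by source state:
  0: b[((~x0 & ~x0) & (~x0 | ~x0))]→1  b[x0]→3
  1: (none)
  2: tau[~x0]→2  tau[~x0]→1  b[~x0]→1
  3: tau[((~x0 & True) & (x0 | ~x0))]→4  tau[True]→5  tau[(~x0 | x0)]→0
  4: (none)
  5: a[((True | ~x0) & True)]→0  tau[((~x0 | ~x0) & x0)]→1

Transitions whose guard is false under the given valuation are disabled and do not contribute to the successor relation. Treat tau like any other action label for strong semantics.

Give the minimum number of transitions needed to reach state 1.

Answer: UNREACHABLE

Working:
Breadth-first toward 1:
  L0 = {0}
  L1 = {3}
  L2 = {5}
1 never appears.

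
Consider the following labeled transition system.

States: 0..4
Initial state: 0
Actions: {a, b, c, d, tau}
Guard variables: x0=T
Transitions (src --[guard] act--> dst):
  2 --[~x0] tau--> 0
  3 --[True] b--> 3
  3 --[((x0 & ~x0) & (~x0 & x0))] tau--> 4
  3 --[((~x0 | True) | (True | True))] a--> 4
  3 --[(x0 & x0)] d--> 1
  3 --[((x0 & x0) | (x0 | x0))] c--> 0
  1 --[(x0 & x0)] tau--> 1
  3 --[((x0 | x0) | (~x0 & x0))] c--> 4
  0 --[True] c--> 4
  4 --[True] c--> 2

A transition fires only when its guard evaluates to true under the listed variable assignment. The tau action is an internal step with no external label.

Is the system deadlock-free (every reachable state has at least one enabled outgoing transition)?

Answer: DEADLOCK at state 2

Working:
R = {0,2,4}
  0: c→4  [1 out]
  2: ∅  [deadlock]
  4: c→2  [1 out]
witness 2: c·c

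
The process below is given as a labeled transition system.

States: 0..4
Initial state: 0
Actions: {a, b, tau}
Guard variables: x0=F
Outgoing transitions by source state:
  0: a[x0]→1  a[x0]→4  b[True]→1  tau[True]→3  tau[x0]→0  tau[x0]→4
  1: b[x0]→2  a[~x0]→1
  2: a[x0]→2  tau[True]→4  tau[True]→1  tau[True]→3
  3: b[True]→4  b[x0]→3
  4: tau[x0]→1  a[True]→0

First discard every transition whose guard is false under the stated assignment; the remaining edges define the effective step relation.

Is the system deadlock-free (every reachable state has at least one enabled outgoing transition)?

Answer: DEADLOCK-FREE

Analysis:
Reach set: {0,1,3,4}
  0: b→1  tau→3  [2 exit(s)]
  1: a→1  [1 exit(s)]
  3: b→4  [1 exit(s)]
  4: a→0  [1 exit(s)]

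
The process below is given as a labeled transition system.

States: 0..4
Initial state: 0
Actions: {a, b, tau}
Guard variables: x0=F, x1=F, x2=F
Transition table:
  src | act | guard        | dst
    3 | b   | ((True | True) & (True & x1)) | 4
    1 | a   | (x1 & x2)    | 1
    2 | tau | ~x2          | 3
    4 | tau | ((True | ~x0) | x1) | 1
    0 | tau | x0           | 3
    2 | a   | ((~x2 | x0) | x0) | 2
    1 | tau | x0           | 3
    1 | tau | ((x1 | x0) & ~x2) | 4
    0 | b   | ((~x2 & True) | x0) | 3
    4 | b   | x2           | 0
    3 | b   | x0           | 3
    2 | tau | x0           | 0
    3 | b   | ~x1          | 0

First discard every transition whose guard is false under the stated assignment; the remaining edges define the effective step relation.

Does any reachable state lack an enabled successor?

Answer: DEADLOCK-FREE

Trace:
Reachable = {0,3}
  0: b→3  [deg 1]
  3: b→0  [deg 1]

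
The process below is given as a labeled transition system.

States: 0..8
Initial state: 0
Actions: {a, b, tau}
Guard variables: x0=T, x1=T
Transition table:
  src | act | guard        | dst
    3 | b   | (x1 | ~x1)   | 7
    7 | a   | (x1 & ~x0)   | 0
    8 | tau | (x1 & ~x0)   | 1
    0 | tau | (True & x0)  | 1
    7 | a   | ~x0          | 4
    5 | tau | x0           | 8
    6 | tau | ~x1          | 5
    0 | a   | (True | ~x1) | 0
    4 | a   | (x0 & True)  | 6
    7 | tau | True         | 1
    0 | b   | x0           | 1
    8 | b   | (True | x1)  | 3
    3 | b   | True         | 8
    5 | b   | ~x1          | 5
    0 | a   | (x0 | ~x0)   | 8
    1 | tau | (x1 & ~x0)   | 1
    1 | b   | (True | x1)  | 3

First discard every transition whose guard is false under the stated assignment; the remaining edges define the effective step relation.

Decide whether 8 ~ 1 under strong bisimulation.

Answer: BISIMILAR

Trace:
Compute ~ classes (split until stable):
  π0 = {{0,1,2,3,4,5,6,7,8}}
  π1 = {{0},{1,3,8},{2,6},{4},{5,7}}
  π2 = {{0},{1,8},{2,6},{3},{4},{5,7}}
Fixed point at round 3; 6 class(es).
[8]={1,8}  [1]={1,8}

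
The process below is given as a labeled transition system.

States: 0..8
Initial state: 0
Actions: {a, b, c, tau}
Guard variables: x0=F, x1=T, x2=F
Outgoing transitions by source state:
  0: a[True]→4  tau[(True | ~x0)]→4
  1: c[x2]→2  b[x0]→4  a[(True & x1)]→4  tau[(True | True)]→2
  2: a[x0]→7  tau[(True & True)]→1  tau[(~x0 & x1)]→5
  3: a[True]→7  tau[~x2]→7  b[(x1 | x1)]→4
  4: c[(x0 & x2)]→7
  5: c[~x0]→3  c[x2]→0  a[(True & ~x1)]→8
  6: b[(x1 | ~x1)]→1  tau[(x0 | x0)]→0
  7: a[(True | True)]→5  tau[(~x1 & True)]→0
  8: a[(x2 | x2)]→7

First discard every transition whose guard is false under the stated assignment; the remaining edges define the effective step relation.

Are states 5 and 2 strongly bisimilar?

Answer: NOT BISIMILAR

Analysis:
Compute ~ classes (split until stable):
  round 0: {{0,1,2,3,4,5,6,7,8}}
  round 1: {{0,1},{2},{3},{4,8},{5},{6},{7}}
  round 2: {{0},{1},{2},{3},{4,8},{5},{6},{7}}
Fixed point at round 3; 8 class(es).
[5]={5}  [2]={2}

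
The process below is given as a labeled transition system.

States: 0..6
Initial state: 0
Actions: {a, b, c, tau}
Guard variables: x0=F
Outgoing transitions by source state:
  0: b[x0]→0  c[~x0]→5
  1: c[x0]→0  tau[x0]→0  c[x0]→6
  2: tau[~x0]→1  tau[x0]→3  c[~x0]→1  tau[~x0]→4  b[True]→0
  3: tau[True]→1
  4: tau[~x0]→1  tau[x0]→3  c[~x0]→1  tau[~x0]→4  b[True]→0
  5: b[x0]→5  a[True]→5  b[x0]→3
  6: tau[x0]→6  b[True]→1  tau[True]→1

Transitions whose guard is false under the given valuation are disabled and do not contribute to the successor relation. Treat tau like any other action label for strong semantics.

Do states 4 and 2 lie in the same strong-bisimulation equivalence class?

Refine partition for ~:
  round 0: {{0,1,2,3,4,5,6}}
  round 1: {{0},{1},{2,4},{3},{5},{6}}
Fixed point at round 2; 6 class(es).
[4]={2,4}  [2]={2,4}

Answer: BISIMILAR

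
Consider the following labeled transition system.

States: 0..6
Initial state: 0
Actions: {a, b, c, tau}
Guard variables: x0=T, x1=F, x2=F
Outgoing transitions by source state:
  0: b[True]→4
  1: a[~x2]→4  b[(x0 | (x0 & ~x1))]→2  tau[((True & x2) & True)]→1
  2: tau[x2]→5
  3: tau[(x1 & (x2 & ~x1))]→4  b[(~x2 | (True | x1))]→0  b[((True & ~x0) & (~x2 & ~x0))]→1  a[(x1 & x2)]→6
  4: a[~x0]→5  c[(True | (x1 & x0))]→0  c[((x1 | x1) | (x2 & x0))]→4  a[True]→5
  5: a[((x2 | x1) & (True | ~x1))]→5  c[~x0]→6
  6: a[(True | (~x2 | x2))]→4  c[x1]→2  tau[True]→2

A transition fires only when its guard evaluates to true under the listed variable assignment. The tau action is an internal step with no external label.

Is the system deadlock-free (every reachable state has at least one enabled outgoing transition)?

Reach set: {0,4,5}
  0: b→4  [deg 1]
  4: a→5  c→0  [deg 2]
  5: ∅  [no exit]
Path to 5: b·a

Answer: DEADLOCK at state 5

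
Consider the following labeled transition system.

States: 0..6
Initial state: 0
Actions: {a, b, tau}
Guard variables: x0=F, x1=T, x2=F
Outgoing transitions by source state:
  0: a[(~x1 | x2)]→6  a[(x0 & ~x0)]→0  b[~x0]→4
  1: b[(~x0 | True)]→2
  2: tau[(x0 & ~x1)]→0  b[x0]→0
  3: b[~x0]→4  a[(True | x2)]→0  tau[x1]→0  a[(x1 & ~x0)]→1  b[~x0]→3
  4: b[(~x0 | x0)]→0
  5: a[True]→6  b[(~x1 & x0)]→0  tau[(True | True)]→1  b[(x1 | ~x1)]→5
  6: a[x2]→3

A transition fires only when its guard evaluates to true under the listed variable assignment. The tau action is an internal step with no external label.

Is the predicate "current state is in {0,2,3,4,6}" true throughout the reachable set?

Safe = {0,2,3,4,6}
R = {0,4}
  0: ok
  4: ok

Answer: INVARIANT HOLDS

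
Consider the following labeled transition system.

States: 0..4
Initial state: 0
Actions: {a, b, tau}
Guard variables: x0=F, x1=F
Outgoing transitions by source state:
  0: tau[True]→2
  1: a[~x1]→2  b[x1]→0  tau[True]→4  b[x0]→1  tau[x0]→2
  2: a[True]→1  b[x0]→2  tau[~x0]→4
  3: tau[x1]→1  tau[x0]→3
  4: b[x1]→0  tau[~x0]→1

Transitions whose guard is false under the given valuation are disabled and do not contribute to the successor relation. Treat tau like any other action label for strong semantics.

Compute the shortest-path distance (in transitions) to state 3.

Breadth-first toward 3:
  Layer 0: {0}
  Layer 1: {2}
  Layer 2: {1,4}
3 never appears.

Answer: UNREACHABLE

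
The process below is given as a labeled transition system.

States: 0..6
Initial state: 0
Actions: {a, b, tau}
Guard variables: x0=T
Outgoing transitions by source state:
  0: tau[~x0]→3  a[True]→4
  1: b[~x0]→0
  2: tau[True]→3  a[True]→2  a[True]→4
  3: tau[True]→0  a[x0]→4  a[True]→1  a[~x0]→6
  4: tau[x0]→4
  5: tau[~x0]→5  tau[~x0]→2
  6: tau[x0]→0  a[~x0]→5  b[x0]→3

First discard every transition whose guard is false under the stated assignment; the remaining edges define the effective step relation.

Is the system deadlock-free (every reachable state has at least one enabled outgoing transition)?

Answer: DEADLOCK-FREE

Working:
R = {0,4}
  0: a→4  [1 out]
  4: tau→4  [1 out]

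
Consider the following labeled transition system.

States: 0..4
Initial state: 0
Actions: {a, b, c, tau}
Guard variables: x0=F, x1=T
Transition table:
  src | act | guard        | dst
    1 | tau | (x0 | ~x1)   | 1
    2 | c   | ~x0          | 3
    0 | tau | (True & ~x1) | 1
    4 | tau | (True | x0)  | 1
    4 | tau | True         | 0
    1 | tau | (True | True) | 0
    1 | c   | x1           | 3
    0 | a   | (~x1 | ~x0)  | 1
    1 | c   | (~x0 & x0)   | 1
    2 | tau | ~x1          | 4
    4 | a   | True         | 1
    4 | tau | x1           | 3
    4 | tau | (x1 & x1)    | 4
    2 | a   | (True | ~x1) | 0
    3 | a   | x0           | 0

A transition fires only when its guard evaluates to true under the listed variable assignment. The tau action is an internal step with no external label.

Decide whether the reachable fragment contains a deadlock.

R = {0,1,3}
  0: a→1  [1 exit(s)]
  1: c→3  tau→0  [2 exit(s)]
  3: ∅  [deadlock]
trace reaching 3: a·c

Answer: DEADLOCK at state 3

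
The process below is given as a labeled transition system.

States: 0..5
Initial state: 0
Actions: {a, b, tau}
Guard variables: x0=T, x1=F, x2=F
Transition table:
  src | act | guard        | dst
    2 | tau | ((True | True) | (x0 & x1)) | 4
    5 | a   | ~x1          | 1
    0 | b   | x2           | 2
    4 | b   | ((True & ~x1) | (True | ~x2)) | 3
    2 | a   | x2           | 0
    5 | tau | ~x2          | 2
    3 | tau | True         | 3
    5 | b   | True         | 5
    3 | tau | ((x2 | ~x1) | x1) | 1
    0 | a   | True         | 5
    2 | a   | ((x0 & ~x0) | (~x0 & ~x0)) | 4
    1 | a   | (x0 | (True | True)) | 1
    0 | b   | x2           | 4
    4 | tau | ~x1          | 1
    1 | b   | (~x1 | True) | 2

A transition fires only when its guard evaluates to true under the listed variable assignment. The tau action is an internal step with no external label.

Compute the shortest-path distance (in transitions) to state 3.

BFS to 3:
  Layer 0: {0}
  Layer 1: {5}
  Layer 2: {1,2}
  Layer 3: {4}
  Layer 4: {3}
first hit 3 at d=4 via a·tau·tau·b

Answer: 4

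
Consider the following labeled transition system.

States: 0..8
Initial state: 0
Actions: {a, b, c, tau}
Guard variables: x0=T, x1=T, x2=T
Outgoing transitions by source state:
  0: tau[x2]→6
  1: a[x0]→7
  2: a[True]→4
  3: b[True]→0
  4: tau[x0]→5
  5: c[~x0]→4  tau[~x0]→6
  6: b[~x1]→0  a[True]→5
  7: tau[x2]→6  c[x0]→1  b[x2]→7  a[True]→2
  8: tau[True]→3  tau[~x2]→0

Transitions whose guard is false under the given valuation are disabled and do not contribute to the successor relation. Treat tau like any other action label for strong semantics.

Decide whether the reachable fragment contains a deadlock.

Answer: DEADLOCK at state 5

Analysis:
Reachable = {0,5,6}
  0: tau→6  [1 exit(s)]
  5: ∅  [no exit]
  6: a→5  [1 exit(s)]
trace reaching 5: tau·a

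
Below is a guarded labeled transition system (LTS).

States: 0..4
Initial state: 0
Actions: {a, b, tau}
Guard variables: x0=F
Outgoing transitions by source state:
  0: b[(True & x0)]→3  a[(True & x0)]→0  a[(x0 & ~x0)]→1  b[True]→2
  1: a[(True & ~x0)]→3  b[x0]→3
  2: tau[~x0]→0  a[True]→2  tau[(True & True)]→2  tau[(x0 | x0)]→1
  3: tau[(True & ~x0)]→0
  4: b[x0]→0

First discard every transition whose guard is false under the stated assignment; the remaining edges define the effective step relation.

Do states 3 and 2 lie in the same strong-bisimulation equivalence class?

Bisimulation quotient by refinement:
  round 0: {{0,1,2,3,4}}
  round 1: {{0},{1},{2},{3},{4}}
5 equivalence class(es) (converged in 2)
class of 3: {3}; class of 2: {2}

Answer: NOT BISIMILAR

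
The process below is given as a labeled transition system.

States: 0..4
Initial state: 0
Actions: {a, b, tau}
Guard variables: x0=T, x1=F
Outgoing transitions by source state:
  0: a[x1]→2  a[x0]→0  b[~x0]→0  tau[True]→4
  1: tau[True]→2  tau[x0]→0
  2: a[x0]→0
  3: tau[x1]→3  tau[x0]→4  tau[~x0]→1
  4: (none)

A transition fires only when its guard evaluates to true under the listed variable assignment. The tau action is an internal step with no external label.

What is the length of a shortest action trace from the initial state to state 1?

Answer: UNREACHABLE

Trace:
Breadth-first toward 1:
  Layer 0: {0}
  Layer 1: {4}
1 never appears.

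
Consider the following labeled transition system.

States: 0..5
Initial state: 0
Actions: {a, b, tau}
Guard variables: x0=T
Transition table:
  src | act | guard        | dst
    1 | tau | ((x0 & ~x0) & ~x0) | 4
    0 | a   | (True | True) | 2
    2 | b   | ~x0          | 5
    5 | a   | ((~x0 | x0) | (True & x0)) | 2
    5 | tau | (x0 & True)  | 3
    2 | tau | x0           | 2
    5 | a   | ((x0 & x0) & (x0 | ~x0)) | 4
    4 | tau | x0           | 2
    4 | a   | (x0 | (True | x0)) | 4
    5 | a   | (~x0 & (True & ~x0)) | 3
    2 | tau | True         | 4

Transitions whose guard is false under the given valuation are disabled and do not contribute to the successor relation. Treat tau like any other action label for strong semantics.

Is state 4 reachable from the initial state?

8 transition(s) survive guard evaluation.
depth 0: {0}
depth 1: {2}  now seen {0,2}
depth 2: {4}  now seen {0,2,4}
Reach set: {0,2,4}
Path to 4: a·tau

Answer: REACHABLE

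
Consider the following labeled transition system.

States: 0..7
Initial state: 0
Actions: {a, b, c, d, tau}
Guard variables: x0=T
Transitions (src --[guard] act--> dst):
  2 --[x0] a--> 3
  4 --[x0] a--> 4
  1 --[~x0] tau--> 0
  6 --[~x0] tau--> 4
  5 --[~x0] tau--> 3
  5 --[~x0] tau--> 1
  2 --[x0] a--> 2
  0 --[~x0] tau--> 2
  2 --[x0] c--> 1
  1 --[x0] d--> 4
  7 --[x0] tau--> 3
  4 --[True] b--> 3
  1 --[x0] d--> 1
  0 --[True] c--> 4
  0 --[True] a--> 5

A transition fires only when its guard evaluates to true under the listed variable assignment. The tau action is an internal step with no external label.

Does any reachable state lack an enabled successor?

R = {0,3,4,5}
  0: a→5  c→4  [2 exit(s)]
  3: ∅  [deadlock]
  4: a→4  b→3  [2 exit(s)]
  5: ∅  [deadlock]
witness 3: c·b

Answer: DEADLOCK at state 3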